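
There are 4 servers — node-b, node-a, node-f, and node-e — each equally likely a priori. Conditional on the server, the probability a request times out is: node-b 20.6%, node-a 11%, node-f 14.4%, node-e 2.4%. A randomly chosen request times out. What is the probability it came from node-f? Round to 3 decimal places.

Since the prior is uniform, the posterior is proportional to the likelihood:
  node-b: 0.206
  node-a: 0.11
  node-f: 0.144
  node-e: 0.024
Total = 0.484.
P(node-f | evidence) = 0.144 / 0.484 ≈ 0.298.

0.298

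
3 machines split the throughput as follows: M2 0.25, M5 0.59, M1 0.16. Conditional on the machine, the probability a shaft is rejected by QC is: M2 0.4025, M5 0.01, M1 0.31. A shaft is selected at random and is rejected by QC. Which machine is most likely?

Unnormalized posteriors (prior × likelihood):
  M2: 0.25 × 0.4025 = 0.100625
  M5: 0.59 × 0.01 = 0.0059
  M1: 0.16 × 0.31 = 0.0496
Normalizing constant = 0.156125.
Largest term belongs to M2, so M2 is most probable.

M2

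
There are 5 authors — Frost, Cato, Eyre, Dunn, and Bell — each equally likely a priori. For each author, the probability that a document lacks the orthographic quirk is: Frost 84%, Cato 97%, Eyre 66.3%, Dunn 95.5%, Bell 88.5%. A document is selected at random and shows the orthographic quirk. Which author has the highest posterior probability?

Eyre

Taking complements, P(quirk | each) = Frost 0.16, Cato 0.03, Eyre 0.337, Dunn 0.045, Bell 0.115.
Since the prior is uniform, the posterior is proportional to the likelihood:
  Frost: 0.16
  Cato: 0.03
  Eyre: 0.337
  Dunn: 0.045
  Bell: 0.115
Total = 0.687.
Largest term belongs to Eyre, so Eyre is most probable.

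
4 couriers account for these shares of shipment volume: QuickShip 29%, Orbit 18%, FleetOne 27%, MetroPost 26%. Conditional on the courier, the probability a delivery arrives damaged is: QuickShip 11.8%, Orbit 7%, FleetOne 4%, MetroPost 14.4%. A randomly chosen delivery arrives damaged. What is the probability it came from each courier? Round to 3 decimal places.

QuickShip 0.360, Orbit 0.133, FleetOne 0.114, MetroPost 0.394

Compute prior × likelihood for every hypothesis:
  QuickShip: 0.29 × 0.118 = 0.03422
  Orbit: 0.18 × 0.07 = 0.0126
  FleetOne: 0.27 × 0.04 = 0.0108
  MetroPost: 0.26 × 0.144 = 0.03744
Sum = 0.09506.
P(QuickShip | damaged) = 0.03422/0.09506 ≈ 0.360
P(Orbit | damaged) = 0.0126/0.09506 ≈ 0.133
P(FleetOne | damaged) = 0.0108/0.09506 ≈ 0.114
P(MetroPost | damaged) = 0.03744/0.09506 ≈ 0.394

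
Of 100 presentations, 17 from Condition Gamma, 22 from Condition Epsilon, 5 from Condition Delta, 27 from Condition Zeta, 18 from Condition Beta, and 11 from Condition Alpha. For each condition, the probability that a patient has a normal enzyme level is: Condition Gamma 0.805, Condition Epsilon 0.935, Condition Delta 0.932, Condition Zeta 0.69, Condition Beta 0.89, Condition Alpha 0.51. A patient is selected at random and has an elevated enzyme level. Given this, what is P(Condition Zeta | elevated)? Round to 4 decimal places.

0.4019

Taking complements, P(elevated | each) = Condition Gamma 0.195, Condition Epsilon 0.065, Condition Delta 0.068, Condition Zeta 0.31, Condition Beta 0.11, Condition Alpha 0.49.
By Bayes' rule, posterior ∝ prior × likelihood:
  Condition Gamma: 0.17 × 0.195 = 0.03315
  Condition Epsilon: 0.22 × 0.065 = 0.0143
  Condition Delta: 0.05 × 0.068 = 0.0034
  Condition Zeta: 0.27 × 0.31 = 0.0837
  Condition Beta: 0.18 × 0.11 = 0.0198
  Condition Alpha: 0.11 × 0.49 = 0.0539
Normalizing constant = 0.20825.
P(Condition Zeta | evidence) = 0.0837 / 0.20825 ≈ 0.4019.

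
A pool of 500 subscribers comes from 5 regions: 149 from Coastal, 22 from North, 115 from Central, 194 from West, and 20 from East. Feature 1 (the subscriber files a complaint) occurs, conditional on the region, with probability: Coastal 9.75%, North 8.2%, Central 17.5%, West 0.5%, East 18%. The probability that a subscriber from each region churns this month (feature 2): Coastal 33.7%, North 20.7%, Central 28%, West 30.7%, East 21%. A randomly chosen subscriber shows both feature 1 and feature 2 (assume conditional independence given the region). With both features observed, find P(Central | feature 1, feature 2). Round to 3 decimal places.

0.471

By Bayes' rule, posterior ∝ prior × likelihood:
  Coastal: 0.298 × 0.0975 × 0.337 = 0.009791535
  North: 0.044 × 0.082 × 0.207 = 0.000746856
  Central: 0.23 × 0.175 × 0.28 = 0.01127
  West: 0.388 × 0.005 × 0.307 = 0.00059558
  East: 0.04 × 0.18 × 0.21 = 0.001512
Total = 0.023915971.
P(Central | evidence) = 0.01127 / 0.023915971 ≈ 0.471.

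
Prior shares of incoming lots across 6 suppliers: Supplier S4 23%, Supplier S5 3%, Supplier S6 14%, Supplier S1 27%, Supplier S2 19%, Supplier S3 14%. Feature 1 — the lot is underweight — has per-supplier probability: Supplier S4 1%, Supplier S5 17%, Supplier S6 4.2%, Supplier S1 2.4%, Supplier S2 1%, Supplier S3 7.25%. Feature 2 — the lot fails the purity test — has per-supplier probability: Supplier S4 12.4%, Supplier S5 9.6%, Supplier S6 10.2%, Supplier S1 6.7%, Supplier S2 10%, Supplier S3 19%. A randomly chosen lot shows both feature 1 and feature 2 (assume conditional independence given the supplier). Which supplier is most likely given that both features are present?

Supplier S3

Prior × likelihood for each hypothesis:
  Supplier S4: 0.23 × 0.01 × 0.124 = 0.0002852
  Supplier S5: 0.03 × 0.17 × 0.096 = 0.0004896
  Supplier S6: 0.14 × 0.042 × 0.102 = 0.00059976
  Supplier S1: 0.27 × 0.024 × 0.067 = 0.00043416
  Supplier S2: 0.19 × 0.01 × 0.1 = 0.00019
  Supplier S3: 0.14 × 0.0725 × 0.19 = 0.0019285
Total = 0.00392722.
Largest term belongs to Supplier S3, so Supplier S3 is most probable.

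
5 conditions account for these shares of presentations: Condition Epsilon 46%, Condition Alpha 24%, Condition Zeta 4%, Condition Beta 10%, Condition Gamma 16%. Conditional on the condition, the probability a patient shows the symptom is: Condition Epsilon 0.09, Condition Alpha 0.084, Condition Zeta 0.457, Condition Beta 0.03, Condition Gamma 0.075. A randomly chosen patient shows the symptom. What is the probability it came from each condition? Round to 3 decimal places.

Condition Epsilon 0.437, Condition Alpha 0.213, Condition Zeta 0.193, Condition Beta 0.032, Condition Gamma 0.127

Unnormalized posteriors (prior × likelihood):
  Condition Epsilon: 0.46 × 0.09 = 0.0414
  Condition Alpha: 0.24 × 0.084 = 0.02016
  Condition Zeta: 0.04 × 0.457 = 0.01828
  Condition Beta: 0.1 × 0.03 = 0.003
  Condition Gamma: 0.16 × 0.075 = 0.012
Total = 0.09484.
P(Condition Epsilon | symptomatic) = 0.0414/0.09484 ≈ 0.437
P(Condition Alpha | symptomatic) = 0.02016/0.09484 ≈ 0.213
P(Condition Zeta | symptomatic) = 0.01828/0.09484 ≈ 0.193
P(Condition Beta | symptomatic) = 0.003/0.09484 ≈ 0.032
P(Condition Gamma | symptomatic) = 0.012/0.09484 ≈ 0.127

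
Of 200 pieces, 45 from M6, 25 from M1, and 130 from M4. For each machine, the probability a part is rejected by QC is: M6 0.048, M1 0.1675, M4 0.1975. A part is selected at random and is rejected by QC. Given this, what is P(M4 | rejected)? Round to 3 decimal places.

0.802

Compute prior × likelihood for every hypothesis:
  M6: 0.225 × 0.048 = 0.0108
  M1: 0.125 × 0.1675 = 0.0209375
  M4: 0.65 × 0.1975 = 0.128375
Normalizing constant = 0.1601125.
P(M4 | evidence) = 0.128375 / 0.1601125 ≈ 0.802.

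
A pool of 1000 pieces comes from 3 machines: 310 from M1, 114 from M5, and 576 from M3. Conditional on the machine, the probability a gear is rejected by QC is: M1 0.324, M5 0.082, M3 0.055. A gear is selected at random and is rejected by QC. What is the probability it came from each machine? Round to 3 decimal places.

M1 0.710, M5 0.066, M3 0.224

Prior × likelihood for each hypothesis:
  M1: 0.31 × 0.324 = 0.10044
  M5: 0.114 × 0.082 = 0.009348
  M3: 0.576 × 0.055 = 0.03168
Total = 0.141468.
P(M1 | rejected) = 0.10044/0.141468 ≈ 0.710
P(M5 | rejected) = 0.009348/0.141468 ≈ 0.066
P(M3 | rejected) = 0.03168/0.141468 ≈ 0.224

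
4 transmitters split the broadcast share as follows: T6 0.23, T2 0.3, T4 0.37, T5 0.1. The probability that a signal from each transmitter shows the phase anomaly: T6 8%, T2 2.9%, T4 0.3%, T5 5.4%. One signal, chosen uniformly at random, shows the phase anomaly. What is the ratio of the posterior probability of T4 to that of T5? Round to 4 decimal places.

0.2056

By Bayes' rule, posterior ∝ prior × likelihood:
  T6: 0.23 × 0.08 = 0.0184
  T2: 0.3 × 0.029 = 0.0087
  T4: 0.37 × 0.003 = 0.00111
  T5: 0.1 × 0.054 = 0.0054
Sum = 0.03361.
The ratio is 0.00111 / 0.0054 (the normalizer cancels) = 0.2056.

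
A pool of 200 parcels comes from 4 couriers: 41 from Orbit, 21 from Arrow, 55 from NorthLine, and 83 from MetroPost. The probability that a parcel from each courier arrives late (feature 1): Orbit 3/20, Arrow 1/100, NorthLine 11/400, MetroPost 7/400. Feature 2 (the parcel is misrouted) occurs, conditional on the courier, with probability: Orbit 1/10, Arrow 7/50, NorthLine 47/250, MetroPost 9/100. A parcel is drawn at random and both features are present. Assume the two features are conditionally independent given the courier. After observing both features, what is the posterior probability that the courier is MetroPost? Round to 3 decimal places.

0.123

By Bayes' rule, posterior ∝ prior × likelihood:
  Orbit: 0.205 × 0.15 × 0.1 = 0.003075
  Arrow: 0.105 × 0.01 × 0.14 = 0.000147
  NorthLine: 0.275 × 0.0275 × 0.188 = 0.00142175
  MetroPost: 0.415 × 0.0175 × 0.09 = 0.000653625
Total = 0.005297375.
P(MetroPost | evidence) = 0.000653625 / 0.005297375 ≈ 0.123.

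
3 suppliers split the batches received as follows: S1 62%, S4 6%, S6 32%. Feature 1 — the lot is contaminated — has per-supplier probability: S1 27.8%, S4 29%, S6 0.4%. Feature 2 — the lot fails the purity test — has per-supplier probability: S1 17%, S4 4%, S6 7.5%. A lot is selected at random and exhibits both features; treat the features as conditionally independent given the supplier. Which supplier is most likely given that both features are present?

Compute prior × likelihood for every hypothesis:
  S1: 0.62 × 0.278 × 0.17 = 0.0293012
  S4: 0.06 × 0.29 × 0.04 = 0.000696
  S6: 0.32 × 0.004 × 0.075 = 0.000096
Normalizing constant = 0.0300932.
Largest term belongs to S1, so S1 is most probable.

S1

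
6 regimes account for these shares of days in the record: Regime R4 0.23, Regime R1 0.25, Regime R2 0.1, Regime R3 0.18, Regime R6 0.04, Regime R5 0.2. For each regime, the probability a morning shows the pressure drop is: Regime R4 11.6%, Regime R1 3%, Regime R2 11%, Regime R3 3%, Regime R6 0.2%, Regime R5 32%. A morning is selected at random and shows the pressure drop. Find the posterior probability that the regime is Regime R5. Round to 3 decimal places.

0.558

By Bayes' rule, posterior ∝ prior × likelihood:
  Regime R4: 0.23 × 0.116 = 0.02668
  Regime R1: 0.25 × 0.03 = 0.0075
  Regime R2: 0.1 × 0.11 = 0.011
  Regime R3: 0.18 × 0.03 = 0.0054
  Regime R6: 0.04 × 0.002 = 0.00008
  Regime R5: 0.2 × 0.32 = 0.064
Normalizing constant = 0.11466.
P(Regime R5 | evidence) = 0.064 / 0.11466 ≈ 0.558.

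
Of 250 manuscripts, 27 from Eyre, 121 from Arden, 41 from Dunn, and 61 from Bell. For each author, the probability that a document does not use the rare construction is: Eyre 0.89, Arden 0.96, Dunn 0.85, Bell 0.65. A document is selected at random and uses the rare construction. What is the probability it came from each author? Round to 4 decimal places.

Eyre 0.0841, Arden 0.1371, Dunn 0.1742, Bell 0.6046

Taking complements, P(rare-form | each) = Eyre 0.11, Arden 0.04, Dunn 0.15, Bell 0.35.
Prior × likelihood for each hypothesis:
  Eyre: 0.108 × 0.11 = 0.01188
  Arden: 0.484 × 0.04 = 0.01936
  Dunn: 0.164 × 0.15 = 0.0246
  Bell: 0.244 × 0.35 = 0.0854
Sum = 0.14124.
P(Eyre | rare-form) = 0.01188/0.14124 ≈ 0.0841
P(Arden | rare-form) = 0.01936/0.14124 ≈ 0.1371
P(Dunn | rare-form) = 0.0246/0.14124 ≈ 0.1742
P(Bell | rare-form) = 0.0854/0.14124 ≈ 0.6046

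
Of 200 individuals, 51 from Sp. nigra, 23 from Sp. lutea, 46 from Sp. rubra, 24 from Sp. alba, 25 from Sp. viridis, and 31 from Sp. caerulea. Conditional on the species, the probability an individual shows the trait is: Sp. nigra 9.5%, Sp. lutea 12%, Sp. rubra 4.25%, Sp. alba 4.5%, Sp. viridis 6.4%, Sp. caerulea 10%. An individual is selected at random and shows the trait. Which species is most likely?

Sp. nigra

Compute prior × likelihood for every hypothesis:
  Sp. nigra: 0.255 × 0.095 = 0.024225
  Sp. lutea: 0.115 × 0.12 = 0.0138
  Sp. rubra: 0.23 × 0.0425 = 0.009775
  Sp. alba: 0.12 × 0.045 = 0.0054
  Sp. viridis: 0.125 × 0.064 = 0.008
  Sp. caerulea: 0.155 × 0.1 = 0.0155
Normalizing constant = 0.0767.
Largest term belongs to Sp. nigra, so Sp. nigra is most probable.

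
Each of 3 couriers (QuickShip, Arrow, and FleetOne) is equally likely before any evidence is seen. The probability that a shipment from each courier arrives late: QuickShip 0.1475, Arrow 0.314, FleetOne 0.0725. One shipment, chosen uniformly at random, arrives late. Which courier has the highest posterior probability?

Arrow

Since the prior is uniform, the posterior is proportional to the likelihood:
  QuickShip: 0.1475
  Arrow: 0.314
  FleetOne: 0.0725
Normalizing constant = 0.534.
Largest term belongs to Arrow, so Arrow is most probable.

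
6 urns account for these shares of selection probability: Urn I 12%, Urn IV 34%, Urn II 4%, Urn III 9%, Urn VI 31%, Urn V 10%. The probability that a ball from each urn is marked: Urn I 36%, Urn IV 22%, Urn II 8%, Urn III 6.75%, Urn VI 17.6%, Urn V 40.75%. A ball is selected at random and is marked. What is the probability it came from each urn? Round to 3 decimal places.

Compute prior × likelihood for every hypothesis:
  Urn I: 0.12 × 0.36 = 0.0432
  Urn IV: 0.34 × 0.22 = 0.0748
  Urn II: 0.04 × 0.08 = 0.0032
  Urn III: 0.09 × 0.0675 = 0.006075
  Urn VI: 0.31 × 0.176 = 0.05456
  Urn V: 0.1 × 0.4075 = 0.04075
Normalizing constant = 0.222585.
P(Urn I | marked) = 0.0432/0.222585 ≈ 0.194
P(Urn IV | marked) = 0.0748/0.222585 ≈ 0.336
P(Urn II | marked) = 0.0032/0.222585 ≈ 0.014
P(Urn III | marked) = 0.006075/0.222585 ≈ 0.027
P(Urn VI | marked) = 0.05456/0.222585 ≈ 0.245
P(Urn V | marked) = 0.04075/0.222585 ≈ 0.183
(Check: 0.194+0.336+0.014+0.027+0.245+0.183 = 0.999.)

Urn I 0.194, Urn IV 0.336, Urn II 0.014, Urn III 0.027, Urn VI 0.245, Urn V 0.183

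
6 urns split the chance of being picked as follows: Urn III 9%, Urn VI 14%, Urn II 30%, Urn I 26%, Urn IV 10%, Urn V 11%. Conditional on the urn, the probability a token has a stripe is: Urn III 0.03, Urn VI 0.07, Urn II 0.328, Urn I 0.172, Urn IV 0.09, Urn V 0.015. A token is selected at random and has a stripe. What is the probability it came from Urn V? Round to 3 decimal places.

0.010

Unnormalized posteriors (prior × likelihood):
  Urn III: 0.09 × 0.03 = 0.0027
  Urn VI: 0.14 × 0.07 = 0.0098
  Urn II: 0.3 × 0.328 = 0.0984
  Urn I: 0.26 × 0.172 = 0.04472
  Urn IV: 0.1 × 0.09 = 0.009
  Urn V: 0.11 × 0.015 = 0.00165
Total = 0.16627.
P(Urn V | evidence) = 0.00165 / 0.16627 ≈ 0.010.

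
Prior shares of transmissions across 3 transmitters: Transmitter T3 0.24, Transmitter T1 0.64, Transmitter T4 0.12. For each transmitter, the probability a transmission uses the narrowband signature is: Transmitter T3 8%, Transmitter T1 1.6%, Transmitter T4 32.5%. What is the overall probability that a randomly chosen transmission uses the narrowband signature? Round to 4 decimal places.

0.0684

Prior × likelihood for each hypothesis:
  Transmitter T3: 0.24 × 0.08 = 0.0192
  Transmitter T1: 0.64 × 0.016 = 0.01024
  Transmitter T4: 0.12 × 0.325 = 0.039
P(narrowband) = 0.0192 + 0.01024 + 0.039 = 0.06844 → 0.0684.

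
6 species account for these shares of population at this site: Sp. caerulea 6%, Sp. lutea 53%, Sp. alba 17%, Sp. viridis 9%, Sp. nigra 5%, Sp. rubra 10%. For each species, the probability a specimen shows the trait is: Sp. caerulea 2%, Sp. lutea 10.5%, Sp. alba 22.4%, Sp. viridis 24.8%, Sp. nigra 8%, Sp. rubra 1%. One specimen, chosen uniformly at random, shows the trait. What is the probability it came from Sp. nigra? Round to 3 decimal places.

Prior × likelihood for each hypothesis:
  Sp. caerulea: 0.06 × 0.02 = 0.0012
  Sp. lutea: 0.53 × 0.105 = 0.05565
  Sp. alba: 0.17 × 0.224 = 0.03808
  Sp. viridis: 0.09 × 0.248 = 0.02232
  Sp. nigra: 0.05 × 0.08 = 0.004
  Sp. rubra: 0.1 × 0.01 = 0.001
Total = 0.12225.
P(Sp. nigra | evidence) = 0.004 / 0.12225 ≈ 0.033.

0.033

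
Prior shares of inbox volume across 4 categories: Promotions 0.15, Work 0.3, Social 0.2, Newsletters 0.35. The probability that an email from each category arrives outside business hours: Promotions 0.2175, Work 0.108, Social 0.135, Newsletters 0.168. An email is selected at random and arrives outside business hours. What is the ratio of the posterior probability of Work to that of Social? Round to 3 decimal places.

By Bayes' rule, posterior ∝ prior × likelihood:
  Promotions: 0.15 × 0.2175 = 0.032625
  Work: 0.3 × 0.108 = 0.0324
  Social: 0.2 × 0.135 = 0.027
  Newsletters: 0.35 × 0.168 = 0.0588
Normalizing constant = 0.150825.
The ratio is 0.0324 / 0.027 (the normalizer cancels) = 1.200.

1.200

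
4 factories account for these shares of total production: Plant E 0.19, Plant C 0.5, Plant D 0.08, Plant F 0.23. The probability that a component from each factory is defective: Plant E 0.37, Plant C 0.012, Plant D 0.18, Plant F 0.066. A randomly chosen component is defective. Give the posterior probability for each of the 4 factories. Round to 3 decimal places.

Unnormalized posteriors (prior × likelihood):
  Plant E: 0.19 × 0.37 = 0.0703
  Plant C: 0.5 × 0.012 = 0.006
  Plant D: 0.08 × 0.18 = 0.0144
  Plant F: 0.23 × 0.066 = 0.01518
Total = 0.10588.
P(Plant E | defective) = 0.0703/0.10588 ≈ 0.664
P(Plant C | defective) = 0.006/0.10588 ≈ 0.057
P(Plant D | defective) = 0.0144/0.10588 ≈ 0.136
P(Plant F | defective) = 0.01518/0.10588 ≈ 0.143

Plant E 0.664, Plant C 0.057, Plant D 0.136, Plant F 0.143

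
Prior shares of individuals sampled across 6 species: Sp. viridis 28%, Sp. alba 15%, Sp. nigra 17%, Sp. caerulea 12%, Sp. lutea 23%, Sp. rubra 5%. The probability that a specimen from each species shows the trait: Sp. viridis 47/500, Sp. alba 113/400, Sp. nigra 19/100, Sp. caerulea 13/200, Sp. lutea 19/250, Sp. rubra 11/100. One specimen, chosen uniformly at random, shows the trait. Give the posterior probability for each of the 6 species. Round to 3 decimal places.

Unnormalized posteriors (prior × likelihood):
  Sp. viridis: 0.28 × 0.094 = 0.02632
  Sp. alba: 0.15 × 0.2825 = 0.042375
  Sp. nigra: 0.17 × 0.19 = 0.0323
  Sp. caerulea: 0.12 × 0.065 = 0.0078
  Sp. lutea: 0.23 × 0.076 = 0.01748
  Sp. rubra: 0.05 × 0.11 = 0.0055
Total = 0.131775.
P(Sp. viridis | trait) = 0.02632/0.131775 ≈ 0.200
P(Sp. alba | trait) = 0.042375/0.131775 ≈ 0.322
P(Sp. nigra | trait) = 0.0323/0.131775 ≈ 0.245
P(Sp. caerulea | trait) = 0.0078/0.131775 ≈ 0.059
P(Sp. lutea | trait) = 0.01748/0.131775 ≈ 0.133
P(Sp. rubra | trait) = 0.0055/0.131775 ≈ 0.042
(Check: 0.200+0.322+0.245+0.059+0.133+0.042 = 1.001.)

Sp. viridis 0.200, Sp. alba 0.322, Sp. nigra 0.245, Sp. caerulea 0.059, Sp. lutea 0.133, Sp. rubra 0.042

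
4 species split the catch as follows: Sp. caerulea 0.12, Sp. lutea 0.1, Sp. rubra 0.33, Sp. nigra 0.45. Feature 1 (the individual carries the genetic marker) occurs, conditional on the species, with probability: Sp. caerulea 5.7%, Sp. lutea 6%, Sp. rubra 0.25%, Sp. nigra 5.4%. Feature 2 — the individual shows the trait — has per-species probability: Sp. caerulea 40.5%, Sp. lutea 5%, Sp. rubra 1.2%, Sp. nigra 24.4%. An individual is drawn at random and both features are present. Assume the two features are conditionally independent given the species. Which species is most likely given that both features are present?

Sp. nigra

Prior × likelihood for each hypothesis:
  Sp. caerulea: 0.12 × 0.057 × 0.405 = 0.0027702
  Sp. lutea: 0.1 × 0.06 × 0.05 = 0.0003
  Sp. rubra: 0.33 × 0.0025 × 0.012 = 0.0000099
  Sp. nigra: 0.45 × 0.054 × 0.244 = 0.0059292
Total = 0.0090093.
Largest term belongs to Sp. nigra, so Sp. nigra is most probable.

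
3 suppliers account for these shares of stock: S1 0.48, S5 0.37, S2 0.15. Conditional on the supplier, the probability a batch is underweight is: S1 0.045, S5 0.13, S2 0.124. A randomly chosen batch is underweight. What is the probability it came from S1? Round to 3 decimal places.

Compute prior × likelihood for every hypothesis:
  S1: 0.48 × 0.045 = 0.0216
  S5: 0.37 × 0.13 = 0.0481
  S2: 0.15 × 0.124 = 0.0186
Sum = 0.0883.
P(S1 | evidence) = 0.0216 / 0.0883 ≈ 0.245.

0.245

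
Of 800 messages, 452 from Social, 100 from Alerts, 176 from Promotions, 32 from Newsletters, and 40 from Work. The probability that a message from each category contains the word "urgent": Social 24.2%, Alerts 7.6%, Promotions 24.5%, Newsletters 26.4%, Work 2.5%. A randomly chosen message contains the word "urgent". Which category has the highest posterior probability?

Compute prior × likelihood for every hypothesis:
  Social: 0.565 × 0.242 = 0.13673
  Alerts: 0.125 × 0.076 = 0.0095
  Promotions: 0.22 × 0.245 = 0.0539
  Newsletters: 0.04 × 0.264 = 0.01056
  Work: 0.05 × 0.025 = 0.00125
Sum = 0.21194.
Largest term belongs to Social, so Social is most probable.

Social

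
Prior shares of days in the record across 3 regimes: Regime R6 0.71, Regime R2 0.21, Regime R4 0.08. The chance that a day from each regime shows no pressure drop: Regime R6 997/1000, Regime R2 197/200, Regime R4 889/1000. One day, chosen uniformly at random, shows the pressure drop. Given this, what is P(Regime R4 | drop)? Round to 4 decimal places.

0.6271

Taking complements, P(drop | each) = Regime R6 0.003, Regime R2 0.015, Regime R4 0.111.
Prior × likelihood for each hypothesis:
  Regime R6: 0.71 × 0.003 = 0.00213
  Regime R2: 0.21 × 0.015 = 0.00315
  Regime R4: 0.08 × 0.111 = 0.00888
Sum = 0.01416.
P(Regime R4 | evidence) = 0.00888 / 0.01416 ≈ 0.6271.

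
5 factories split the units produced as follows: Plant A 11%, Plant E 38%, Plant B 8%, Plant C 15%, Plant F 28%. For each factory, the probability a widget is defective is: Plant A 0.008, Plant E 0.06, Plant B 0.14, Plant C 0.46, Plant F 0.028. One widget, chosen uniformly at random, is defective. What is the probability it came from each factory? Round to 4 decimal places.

Plant A 0.0079, Plant E 0.2041, Plant B 0.1003, Plant C 0.6176, Plant F 0.0702

Compute prior × likelihood for every hypothesis:
  Plant A: 0.11 × 0.008 = 0.00088
  Plant E: 0.38 × 0.06 = 0.0228
  Plant B: 0.08 × 0.14 = 0.0112
  Plant C: 0.15 × 0.46 = 0.069
  Plant F: 0.28 × 0.028 = 0.00784
Normalizing constant = 0.11172.
P(Plant A | defective) = 0.00088/0.11172 ≈ 0.0079
P(Plant E | defective) = 0.0228/0.11172 ≈ 0.2041
P(Plant B | defective) = 0.0112/0.11172 ≈ 0.1003
P(Plant C | defective) = 0.069/0.11172 ≈ 0.6176
P(Plant F | defective) = 0.00784/0.11172 ≈ 0.0702
(Check: 0.0079+0.2041+0.1003+0.6176+0.0702 = 1.0001.)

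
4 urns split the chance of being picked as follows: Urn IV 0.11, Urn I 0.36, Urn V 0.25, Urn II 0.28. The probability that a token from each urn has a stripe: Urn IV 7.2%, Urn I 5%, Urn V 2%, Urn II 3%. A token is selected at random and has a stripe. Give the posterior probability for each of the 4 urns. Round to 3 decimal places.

By Bayes' rule, posterior ∝ prior × likelihood:
  Urn IV: 0.11 × 0.072 = 0.00792
  Urn I: 0.36 × 0.05 = 0.018
  Urn V: 0.25 × 0.02 = 0.005
  Urn II: 0.28 × 0.03 = 0.0084
Total = 0.03932.
P(Urn IV | striped) = 0.00792/0.03932 ≈ 0.201
P(Urn I | striped) = 0.018/0.03932 ≈ 0.458
P(Urn V | striped) = 0.005/0.03932 ≈ 0.127
P(Urn II | striped) = 0.0084/0.03932 ≈ 0.214

Urn IV 0.201, Urn I 0.458, Urn V 0.127, Urn II 0.214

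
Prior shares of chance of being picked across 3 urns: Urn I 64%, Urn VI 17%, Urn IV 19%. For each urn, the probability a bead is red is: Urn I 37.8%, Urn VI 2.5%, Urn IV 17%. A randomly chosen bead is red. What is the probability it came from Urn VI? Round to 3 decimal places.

0.015

Unnormalized posteriors (prior × likelihood):
  Urn I: 0.64 × 0.378 = 0.24192
  Urn VI: 0.17 × 0.025 = 0.00425
  Urn IV: 0.19 × 0.17 = 0.0323
Sum = 0.27847.
P(Urn VI | evidence) = 0.00425 / 0.27847 ≈ 0.015.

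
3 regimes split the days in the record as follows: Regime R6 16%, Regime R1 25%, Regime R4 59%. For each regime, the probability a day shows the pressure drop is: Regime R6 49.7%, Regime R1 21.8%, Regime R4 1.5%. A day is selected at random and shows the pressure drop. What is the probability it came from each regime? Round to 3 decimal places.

Prior × likelihood for each hypothesis:
  Regime R6: 0.16 × 0.497 = 0.07952
  Regime R1: 0.25 × 0.218 = 0.0545
  Regime R4: 0.59 × 0.015 = 0.00885
Total = 0.14287.
P(Regime R6 | drop) = 0.07952/0.14287 ≈ 0.557
P(Regime R1 | drop) = 0.0545/0.14287 ≈ 0.381
P(Regime R4 | drop) = 0.00885/0.14287 ≈ 0.062
(Check: 0.557+0.381+0.062 = 1.000.)

Regime R6 0.557, Regime R1 0.381, Regime R4 0.062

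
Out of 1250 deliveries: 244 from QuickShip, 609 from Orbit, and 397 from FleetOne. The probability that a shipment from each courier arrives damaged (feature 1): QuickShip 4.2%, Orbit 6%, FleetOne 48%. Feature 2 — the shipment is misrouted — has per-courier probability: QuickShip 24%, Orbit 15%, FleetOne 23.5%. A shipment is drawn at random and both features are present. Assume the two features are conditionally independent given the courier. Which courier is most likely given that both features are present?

By Bayes' rule, posterior ∝ prior × likelihood:
  QuickShip: 0.1952 × 0.042 × 0.24 = 0.001967616
  Orbit: 0.4872 × 0.06 × 0.15 = 0.0043848
  FleetOne: 0.3176 × 0.48 × 0.235 = 0.03582528
Sum = 0.042177696.
Largest term belongs to FleetOne, so FleetOne is most probable.

FleetOne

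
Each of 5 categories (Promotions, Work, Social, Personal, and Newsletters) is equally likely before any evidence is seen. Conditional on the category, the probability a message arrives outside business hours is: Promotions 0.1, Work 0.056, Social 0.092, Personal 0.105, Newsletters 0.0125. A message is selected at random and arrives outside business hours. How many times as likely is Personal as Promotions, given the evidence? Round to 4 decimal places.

1.0500

With a uniform prior (1/5 each), posterior ∝ likelihood:
  Promotions: 0.1
  Work: 0.056
  Social: 0.092
  Personal: 0.105
  Newsletters: 0.0125
Normalizing constant = 0.3655.
The ratio is 0.105 / 0.1 (the normalizer cancels) = 1.0500.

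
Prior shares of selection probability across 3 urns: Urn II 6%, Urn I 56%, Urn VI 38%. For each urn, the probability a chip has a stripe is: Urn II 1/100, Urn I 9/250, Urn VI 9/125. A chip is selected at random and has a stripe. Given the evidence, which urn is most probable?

By Bayes' rule, posterior ∝ prior × likelihood:
  Urn II: 0.06 × 0.01 = 0.0006
  Urn I: 0.56 × 0.036 = 0.02016
  Urn VI: 0.38 × 0.072 = 0.02736
Total = 0.04812.
Largest term belongs to Urn VI, so Urn VI is most probable.

Urn VI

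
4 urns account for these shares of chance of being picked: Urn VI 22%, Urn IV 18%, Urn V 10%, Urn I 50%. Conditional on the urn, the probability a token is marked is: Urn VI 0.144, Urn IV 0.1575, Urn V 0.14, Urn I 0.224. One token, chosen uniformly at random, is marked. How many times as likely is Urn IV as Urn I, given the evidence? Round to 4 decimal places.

Unnormalized posteriors (prior × likelihood):
  Urn VI: 0.22 × 0.144 = 0.03168
  Urn IV: 0.18 × 0.1575 = 0.02835
  Urn V: 0.1 × 0.14 = 0.014
  Urn I: 0.5 × 0.224 = 0.112
Normalizing constant = 0.18603.
The ratio is 0.02835 / 0.112 (the normalizer cancels) = 0.2531.

0.2531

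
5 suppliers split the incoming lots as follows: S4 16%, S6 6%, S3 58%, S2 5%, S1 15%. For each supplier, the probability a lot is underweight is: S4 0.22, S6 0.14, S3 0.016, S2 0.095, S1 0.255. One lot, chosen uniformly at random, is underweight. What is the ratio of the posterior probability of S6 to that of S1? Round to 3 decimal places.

0.220

By Bayes' rule, posterior ∝ prior × likelihood:
  S4: 0.16 × 0.22 = 0.0352
  S6: 0.06 × 0.14 = 0.0084
  S3: 0.58 × 0.016 = 0.00928
  S2: 0.05 × 0.095 = 0.00475
  S1: 0.15 × 0.255 = 0.03825
Total = 0.09588.
The ratio is 0.0084 / 0.03825 (the normalizer cancels) = 0.220.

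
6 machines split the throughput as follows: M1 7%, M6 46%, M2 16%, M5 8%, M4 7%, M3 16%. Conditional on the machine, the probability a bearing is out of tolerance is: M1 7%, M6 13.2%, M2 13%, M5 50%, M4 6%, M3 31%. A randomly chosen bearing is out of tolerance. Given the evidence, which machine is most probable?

M6

Unnormalized posteriors (prior × likelihood):
  M1: 0.07 × 0.07 = 0.0049
  M6: 0.46 × 0.132 = 0.06072
  M2: 0.16 × 0.13 = 0.0208
  M5: 0.08 × 0.5 = 0.04
  M4: 0.07 × 0.06 = 0.0042
  M3: 0.16 × 0.31 = 0.0496
Normalizing constant = 0.18022.
Largest term belongs to M6, so M6 is most probable.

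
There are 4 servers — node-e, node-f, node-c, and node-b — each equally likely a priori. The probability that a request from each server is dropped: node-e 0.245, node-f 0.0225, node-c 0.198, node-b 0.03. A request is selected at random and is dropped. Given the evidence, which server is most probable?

node-e

Since the prior is uniform, the posterior is proportional to the likelihood:
  node-e: 0.245
  node-f: 0.0225
  node-c: 0.198
  node-b: 0.03
Normalizing constant = 0.4955.
Largest term belongs to node-e, so node-e is most probable.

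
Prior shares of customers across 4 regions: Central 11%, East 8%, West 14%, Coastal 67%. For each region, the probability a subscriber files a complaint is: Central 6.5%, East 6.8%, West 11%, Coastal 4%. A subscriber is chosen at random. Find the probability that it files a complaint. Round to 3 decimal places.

By Bayes' rule, posterior ∝ prior × likelihood:
  Central: 0.11 × 0.065 = 0.00715
  East: 0.08 × 0.068 = 0.00544
  West: 0.14 × 0.11 = 0.0154
  Coastal: 0.67 × 0.04 = 0.0268
P(complaint) = 0.00715 + 0.00544 + 0.0154 + 0.0268 = 0.05479 → 0.055.

0.055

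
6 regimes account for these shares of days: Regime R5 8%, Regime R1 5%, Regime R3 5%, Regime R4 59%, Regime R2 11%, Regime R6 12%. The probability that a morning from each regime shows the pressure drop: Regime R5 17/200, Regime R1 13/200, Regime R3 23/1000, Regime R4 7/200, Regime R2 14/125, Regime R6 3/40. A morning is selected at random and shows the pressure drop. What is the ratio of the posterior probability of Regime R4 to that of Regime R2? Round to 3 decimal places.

1.676

Unnormalized posteriors (prior × likelihood):
  Regime R5: 0.08 × 0.085 = 0.0068
  Regime R1: 0.05 × 0.065 = 0.00325
  Regime R3: 0.05 × 0.023 = 0.00115
  Regime R4: 0.59 × 0.035 = 0.02065
  Regime R2: 0.11 × 0.112 = 0.01232
  Regime R6: 0.12 × 0.075 = 0.009
Sum = 0.05317.
The ratio is 0.02065 / 0.01232 (the normalizer cancels) = 1.676.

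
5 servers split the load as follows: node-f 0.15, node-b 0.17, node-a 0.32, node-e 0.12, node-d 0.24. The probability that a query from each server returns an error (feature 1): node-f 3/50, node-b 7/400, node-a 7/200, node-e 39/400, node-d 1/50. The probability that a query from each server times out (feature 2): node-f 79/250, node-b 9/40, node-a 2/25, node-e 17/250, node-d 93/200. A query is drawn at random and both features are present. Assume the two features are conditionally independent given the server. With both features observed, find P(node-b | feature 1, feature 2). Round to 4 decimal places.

Prior × likelihood for each hypothesis:
  node-f: 0.15 × 0.06 × 0.316 = 0.002844
  node-b: 0.17 × 0.0175 × 0.225 = 0.000669375
  node-a: 0.32 × 0.035 × 0.08 = 0.000896
  node-e: 0.12 × 0.0975 × 0.068 = 0.0007956
  node-d: 0.24 × 0.02 × 0.465 = 0.002232
Normalizing constant = 0.007436975.
P(node-b | evidence) = 0.000669375 / 0.007436975 ≈ 0.0900.

0.0900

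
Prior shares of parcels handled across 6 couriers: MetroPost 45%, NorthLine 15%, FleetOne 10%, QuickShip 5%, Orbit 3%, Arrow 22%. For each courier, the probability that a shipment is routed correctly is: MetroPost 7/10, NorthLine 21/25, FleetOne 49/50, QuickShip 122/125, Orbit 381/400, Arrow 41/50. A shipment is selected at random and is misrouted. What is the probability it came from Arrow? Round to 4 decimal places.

0.1949

Taking complements, P(misrouted | each) = MetroPost 0.3, NorthLine 0.16, FleetOne 0.02, QuickShip 0.024, Orbit 0.0475, Arrow 0.18.
By Bayes' rule, posterior ∝ prior × likelihood:
  MetroPost: 0.45 × 0.3 = 0.135
  NorthLine: 0.15 × 0.16 = 0.024
  FleetOne: 0.1 × 0.02 = 0.002
  QuickShip: 0.05 × 0.024 = 0.0012
  Orbit: 0.03 × 0.0475 = 0.001425
  Arrow: 0.22 × 0.18 = 0.0396
Sum = 0.203225.
P(Arrow | evidence) = 0.0396 / 0.203225 ≈ 0.1949.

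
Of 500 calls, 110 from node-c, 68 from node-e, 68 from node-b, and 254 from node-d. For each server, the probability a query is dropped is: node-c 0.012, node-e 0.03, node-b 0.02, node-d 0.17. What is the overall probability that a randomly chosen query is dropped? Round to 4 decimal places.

Prior × likelihood for each hypothesis:
  node-c: 0.22 × 0.012 = 0.00264
  node-e: 0.136 × 0.03 = 0.00408
  node-b: 0.136 × 0.02 = 0.00272
  node-d: 0.508 × 0.17 = 0.08636
P(dropped) = 0.00264 + 0.00408 + 0.00272 + 0.08636 = 0.0958 → 0.0958.

0.0958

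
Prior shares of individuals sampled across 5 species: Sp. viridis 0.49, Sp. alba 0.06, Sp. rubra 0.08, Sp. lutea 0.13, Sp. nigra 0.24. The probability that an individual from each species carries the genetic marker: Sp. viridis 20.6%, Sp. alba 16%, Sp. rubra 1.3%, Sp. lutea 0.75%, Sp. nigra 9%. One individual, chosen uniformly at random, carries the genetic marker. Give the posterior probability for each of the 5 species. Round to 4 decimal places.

Compute prior × likelihood for every hypothesis:
  Sp. viridis: 0.49 × 0.206 = 0.10094
  Sp. alba: 0.06 × 0.16 = 0.0096
  Sp. rubra: 0.08 × 0.013 = 0.00104
  Sp. lutea: 0.13 × 0.0075 = 0.000975
  Sp. nigra: 0.24 × 0.09 = 0.0216
Total = 0.134155.
P(Sp. viridis | marker) = 0.10094/0.134155 ≈ 0.7524
P(Sp. alba | marker) = 0.0096/0.134155 ≈ 0.0716
P(Sp. rubra | marker) = 0.00104/0.134155 ≈ 0.0078
P(Sp. lutea | marker) = 0.000975/0.134155 ≈ 0.0073
P(Sp. nigra | marker) = 0.0216/0.134155 ≈ 0.1610
(Check: 0.7524+0.0716+0.0078+0.0073+0.1610 = 1.0001.)

Sp. viridis 0.7524, Sp. alba 0.0716, Sp. rubra 0.0078, Sp. lutea 0.0073, Sp. nigra 0.1610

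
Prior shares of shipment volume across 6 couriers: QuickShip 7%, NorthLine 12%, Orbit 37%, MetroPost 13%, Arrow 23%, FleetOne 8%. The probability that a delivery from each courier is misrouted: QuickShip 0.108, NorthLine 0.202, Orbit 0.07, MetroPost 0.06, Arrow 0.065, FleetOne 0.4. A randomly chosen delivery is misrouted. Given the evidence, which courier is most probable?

FleetOne

Prior × likelihood for each hypothesis:
  QuickShip: 0.07 × 0.108 = 0.00756
  NorthLine: 0.12 × 0.202 = 0.02424
  Orbit: 0.37 × 0.07 = 0.0259
  MetroPost: 0.13 × 0.06 = 0.0078
  Arrow: 0.23 × 0.065 = 0.01495
  FleetOne: 0.08 × 0.4 = 0.032
Normalizing constant = 0.11245.
Largest term belongs to FleetOne, so FleetOne is most probable.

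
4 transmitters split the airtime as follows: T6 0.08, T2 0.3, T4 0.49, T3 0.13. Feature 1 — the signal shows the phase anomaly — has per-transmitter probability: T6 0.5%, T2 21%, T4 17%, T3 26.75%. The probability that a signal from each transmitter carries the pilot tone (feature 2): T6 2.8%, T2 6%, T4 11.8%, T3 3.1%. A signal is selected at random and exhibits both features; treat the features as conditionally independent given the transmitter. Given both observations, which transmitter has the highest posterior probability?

Prior × likelihood for each hypothesis:
  T6: 0.08 × 0.005 × 0.028 = 0.0000112
  T2: 0.3 × 0.21 × 0.06 = 0.00378
  T4: 0.49 × 0.17 × 0.118 = 0.0098294
  T3: 0.13 × 0.2675 × 0.031 = 0.001078025
Sum = 0.014698625.
Largest term belongs to T4, so T4 is most probable.

T4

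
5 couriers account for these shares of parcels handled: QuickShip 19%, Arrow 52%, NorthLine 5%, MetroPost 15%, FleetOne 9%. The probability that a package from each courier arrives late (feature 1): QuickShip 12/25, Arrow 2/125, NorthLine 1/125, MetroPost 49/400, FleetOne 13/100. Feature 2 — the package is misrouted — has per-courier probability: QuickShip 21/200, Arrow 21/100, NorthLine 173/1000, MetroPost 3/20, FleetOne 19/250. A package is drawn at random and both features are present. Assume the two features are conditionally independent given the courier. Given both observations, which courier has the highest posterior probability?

Compute prior × likelihood for every hypothesis:
  QuickShip: 0.19 × 0.48 × 0.105 = 0.009576
  Arrow: 0.52 × 0.016 × 0.21 = 0.0017472
  NorthLine: 0.05 × 0.008 × 0.173 = 0.0000692
  MetroPost: 0.15 × 0.1225 × 0.15 = 0.00275625
  FleetOne: 0.09 × 0.13 × 0.076 = 0.0008892
Normalizing constant = 0.01503785.
Largest term belongs to QuickShip, so QuickShip is most probable.

QuickShip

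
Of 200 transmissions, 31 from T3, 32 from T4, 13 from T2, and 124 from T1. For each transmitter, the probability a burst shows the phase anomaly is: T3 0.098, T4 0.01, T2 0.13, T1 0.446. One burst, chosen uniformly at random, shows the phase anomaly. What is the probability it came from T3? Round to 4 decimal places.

Unnormalized posteriors (prior × likelihood):
  T3: 0.155 × 0.098 = 0.01519
  T4: 0.16 × 0.01 = 0.0016
  T2: 0.065 × 0.13 = 0.00845
  T1: 0.62 × 0.446 = 0.27652
Total = 0.30176.
P(T3 | evidence) = 0.01519 / 0.30176 ≈ 0.0503.

0.0503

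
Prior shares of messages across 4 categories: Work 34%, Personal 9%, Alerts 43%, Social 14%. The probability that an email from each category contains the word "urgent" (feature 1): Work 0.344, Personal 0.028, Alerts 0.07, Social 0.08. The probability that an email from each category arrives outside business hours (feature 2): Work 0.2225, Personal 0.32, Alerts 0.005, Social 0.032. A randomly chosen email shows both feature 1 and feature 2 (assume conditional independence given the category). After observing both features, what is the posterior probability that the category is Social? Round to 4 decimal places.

Prior × likelihood for each hypothesis:
  Work: 0.34 × 0.344 × 0.2225 = 0.0260236
  Personal: 0.09 × 0.028 × 0.32 = 0.0008064
  Alerts: 0.43 × 0.07 × 0.005 = 0.0001505
  Social: 0.14 × 0.08 × 0.032 = 0.0003584
Total = 0.0273389.
P(Social | evidence) = 0.0003584 / 0.0273389 ≈ 0.0131.

0.0131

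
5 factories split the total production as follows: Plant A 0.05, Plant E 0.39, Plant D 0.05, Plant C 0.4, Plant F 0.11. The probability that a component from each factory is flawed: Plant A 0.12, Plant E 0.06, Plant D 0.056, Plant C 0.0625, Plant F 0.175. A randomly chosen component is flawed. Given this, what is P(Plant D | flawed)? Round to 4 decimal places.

0.0366

Unnormalized posteriors (prior × likelihood):
  Plant A: 0.05 × 0.12 = 0.006
  Plant E: 0.39 × 0.06 = 0.0234
  Plant D: 0.05 × 0.056 = 0.0028
  Plant C: 0.4 × 0.0625 = 0.025
  Plant F: 0.11 × 0.175 = 0.01925
Sum = 0.07645.
P(Plant D | evidence) = 0.0028 / 0.07645 ≈ 0.0366.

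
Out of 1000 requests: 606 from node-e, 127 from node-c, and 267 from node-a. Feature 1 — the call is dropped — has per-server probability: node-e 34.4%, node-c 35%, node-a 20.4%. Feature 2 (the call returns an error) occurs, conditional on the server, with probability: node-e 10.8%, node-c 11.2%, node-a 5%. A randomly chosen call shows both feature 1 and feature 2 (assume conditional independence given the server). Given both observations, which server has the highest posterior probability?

node-e

Prior × likelihood for each hypothesis:
  node-e: 0.606 × 0.344 × 0.108 = 0.022514112
  node-c: 0.127 × 0.35 × 0.112 = 0.0049784
  node-a: 0.267 × 0.204 × 0.05 = 0.0027234
Normalizing constant = 0.030215912.
Largest term belongs to node-e, so node-e is most probable.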